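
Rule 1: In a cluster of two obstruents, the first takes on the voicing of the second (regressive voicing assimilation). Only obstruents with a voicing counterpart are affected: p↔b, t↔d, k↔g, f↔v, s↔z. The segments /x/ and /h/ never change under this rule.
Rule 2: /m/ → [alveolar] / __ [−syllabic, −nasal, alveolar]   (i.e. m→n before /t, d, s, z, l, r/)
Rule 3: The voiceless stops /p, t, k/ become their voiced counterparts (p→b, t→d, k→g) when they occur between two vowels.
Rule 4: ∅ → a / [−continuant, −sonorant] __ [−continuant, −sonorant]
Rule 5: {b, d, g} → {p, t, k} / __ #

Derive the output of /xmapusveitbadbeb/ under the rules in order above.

xmabuzveidabadabep

Rule 1 (regressive voicing assimilation): /s/ precedes the voiced obstruent /v/, so it voices to [z] by assimilation. /t/ precedes the voiced obstruent /b/, so it voices to [d] by assimilation. /xmapusveitbadbeb/ → xmapuzveidbadbeb.
Rule 2 (nasal place assimilation): no segment meets the environment; /xmapuzveidbadbeb/ is unchanged.
Rule 3 (intervocalic voicing): /p/ is a voiceless stop between vowels /a/ and /u/, so it voices to [b]. /xmapuzveidbadbeb/ → xmabuzveidbadbeb.
Rule 4 (stop-cluster a-epenthesis): /d/ and /b/ form a stop–stop cluster, so [a] is inserted between them. /d/ and /b/ form a stop–stop cluster, so [a] is inserted between them. /xmabuzveidbadbeb/ → xmabuzveidabadabeb.
Rule 5 (final devoicing): /b/ is a voiced stop in word-final position, so it devoices to [p]. /xmabuzveidabadabeb/ → xmabuzveidabadabep.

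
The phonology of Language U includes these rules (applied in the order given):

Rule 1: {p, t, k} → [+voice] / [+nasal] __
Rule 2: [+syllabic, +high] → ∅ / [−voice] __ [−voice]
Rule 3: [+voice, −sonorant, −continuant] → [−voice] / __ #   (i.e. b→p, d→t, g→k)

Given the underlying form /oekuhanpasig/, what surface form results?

oekhanbasik

Rule 1 (post-nasal voicing): /p/ is a voiceless stop immediately after the nasal /n/, so it voices to [b]. /oekuhanpasig/ → oekuhanbasig.
Rule 2 (high vowel syncope): /u/ is a high vowel flanked by voiceless consonants /k/ and /h/, so it deletes. /oekuhanbasig/ → oekhanbasig.
Rule 3 (final devoicing): /g/ is a voiced stop in word-final position, so it devoices to [k]. /oekhanbasig/ → oekhanbasik.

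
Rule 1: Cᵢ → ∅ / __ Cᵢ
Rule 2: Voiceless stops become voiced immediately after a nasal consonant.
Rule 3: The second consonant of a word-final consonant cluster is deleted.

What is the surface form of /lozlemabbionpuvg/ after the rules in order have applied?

lozlemabionbuv

Rule 1 (degemination): /bb/ is a geminate; the first /b/ deletes. /lozlemabbionpuvg/ → lozlemabionpuvg.
Rule 2 (post-nasal voicing): /p/ is a voiceless stop immediately after the nasal /n/, so it voices to [b]. /lozlemabionpuvg/ → lozlemabionbuvg.
Rule 3 (final cluster simplification): /g/ is the second consonant of a word-final cluster /vg/, so it deletes. /lozlemabionbuvg/ → lozlemabionbuv.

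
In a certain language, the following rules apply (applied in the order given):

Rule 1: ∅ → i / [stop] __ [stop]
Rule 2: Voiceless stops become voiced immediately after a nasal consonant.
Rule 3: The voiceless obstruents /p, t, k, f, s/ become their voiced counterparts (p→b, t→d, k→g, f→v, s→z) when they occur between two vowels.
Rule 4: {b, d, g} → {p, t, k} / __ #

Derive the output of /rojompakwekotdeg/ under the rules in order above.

Rule 1 (stop-cluster i-epenthesis): /t/ and /d/ form a stop–stop cluster, so [i] is inserted between them. /rojompakwekotdeg/ → rojompakwekotideg.
Rule 2 (post-nasal voicing): /p/ is a voiceless stop immediately after the nasal /m/, so it voices to [b]. /rojompakwekotideg/ → rojombakwekotideg.
Rule 3 (intervocalic voicing): /k/ is a voiceless obstruent between vowels /e/ and /o/, so it voices to [g]. /t/ is a voiceless obstruent between vowels /o/ and /i/, so it voices to [d]. /rojombakwekotideg/ → rojombakwegodideg.
Rule 4 (final devoicing): /g/ is a voiced stop in word-final position, so it devoices to [k]. /rojombakwegodideg/ → rojombakwegodidek.

rojombakwegodidek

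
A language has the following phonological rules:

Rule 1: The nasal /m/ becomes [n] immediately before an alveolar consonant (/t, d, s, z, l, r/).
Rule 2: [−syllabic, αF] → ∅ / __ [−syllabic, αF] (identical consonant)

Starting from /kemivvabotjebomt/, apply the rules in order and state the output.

kemivabotjebont

Rule 1 (nasal place assimilation): /m/ precedes the alveolar consonant /t/, so it assimilates in place to [n]. /kemivvabotjebomt/ → kemivvabotjebont.
Rule 2 (degemination): /vv/ is a geminate; the first /v/ deletes. /kemivvabotjebont/ → kemivabotjebont.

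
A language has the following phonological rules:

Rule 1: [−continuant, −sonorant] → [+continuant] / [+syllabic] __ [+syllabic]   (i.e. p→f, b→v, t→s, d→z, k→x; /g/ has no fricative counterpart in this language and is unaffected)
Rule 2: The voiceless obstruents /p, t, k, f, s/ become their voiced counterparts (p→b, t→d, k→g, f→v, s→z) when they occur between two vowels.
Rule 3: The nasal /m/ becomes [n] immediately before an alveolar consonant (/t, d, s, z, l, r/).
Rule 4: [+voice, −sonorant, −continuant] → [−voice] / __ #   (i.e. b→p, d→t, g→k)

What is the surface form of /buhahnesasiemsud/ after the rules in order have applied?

buhahnezaziensut

Rule 1 (intervocalic spirantization): no segment meets the environment; /buhahnesasiemsud/ is unchanged.
Rule 2 (intervocalic voicing): /s/ is a voiceless obstruent between vowels /e/ and /a/, so it voices to [z]. /s/ is a voiceless obstruent between vowels /a/ and /i/, so it voices to [z]. /buhahnesasiemsud/ → buhahnezaziemsud.
Rule 3 (nasal place assimilation): /m/ precedes the alveolar consonant /s/, so it assimilates in place to [n]. /buhahnezaziemsud/ → buhahnezaziensud.
Rule 4 (final devoicing): /d/ is a voiced stop in word-final position, so it devoices to [t]. /buhahnezaziensud/ → buhahnezaziensut.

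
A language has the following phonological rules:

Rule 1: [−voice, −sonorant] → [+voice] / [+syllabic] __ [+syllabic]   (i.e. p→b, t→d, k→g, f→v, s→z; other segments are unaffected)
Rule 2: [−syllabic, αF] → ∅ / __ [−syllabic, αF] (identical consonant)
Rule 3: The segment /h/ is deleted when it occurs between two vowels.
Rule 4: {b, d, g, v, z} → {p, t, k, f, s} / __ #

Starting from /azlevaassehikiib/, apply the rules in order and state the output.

azlevaaseigiip

Rule 1 (intervocalic voicing): /k/ is a voiceless obstruent between vowels /i/ and /i/, so it voices to [g]. /azlevaassehikiib/ → azlevaassehigiib.
Rule 2 (degemination): /ss/ is a geminate; the first /s/ deletes. /azlevaassehigiib/ → azlevaasehigiib.
Rule 3 (intervocalic h-deletion): /h/ occurs between vowels /e/ and /i/, so it deletes. /azlevaasehigiib/ → azlevaaseigiib.
Rule 4 (final devoicing): /b/ is a voiced obstruent in word-final position, so it devoices to [p]. /azlevaaseigiib/ → azlevaaseigiip.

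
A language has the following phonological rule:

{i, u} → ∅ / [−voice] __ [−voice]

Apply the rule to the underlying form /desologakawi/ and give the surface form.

desologakawi

No segment of /desologakawi/ meets the structural description of the rule, so the form surfaces unchanged.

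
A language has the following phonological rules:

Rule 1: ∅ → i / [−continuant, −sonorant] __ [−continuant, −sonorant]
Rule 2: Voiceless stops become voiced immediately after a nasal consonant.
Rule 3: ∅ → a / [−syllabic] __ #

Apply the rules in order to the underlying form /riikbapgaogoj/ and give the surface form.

Rule 1 (stop-cluster i-epenthesis): /k/ and /b/ form a stop–stop cluster, so [i] is inserted between them. /p/ and /g/ form a stop–stop cluster, so [i] is inserted between them. /riikbapgaogoj/ → riikibapigaogoj.
Rule 2 (post-nasal voicing): no segment meets the environment; /riikibapigaogoj/ is unchanged.
Rule 3 (final a-epenthesis): the form ends in the consonant /j/, so [a] is inserted word-finally. /riikibapigaogoj/ → riikibapigaogoja.

riikibapigaogoja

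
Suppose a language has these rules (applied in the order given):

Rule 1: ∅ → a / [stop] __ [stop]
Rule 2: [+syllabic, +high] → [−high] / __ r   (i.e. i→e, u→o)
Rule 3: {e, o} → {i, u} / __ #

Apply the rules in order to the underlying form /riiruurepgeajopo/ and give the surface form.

rieruorepageajopu

Rule 1 (stop-cluster a-epenthesis): /p/ and /g/ form a stop–stop cluster, so [a] is inserted between them. /riiruurepgeajopo/ → riiruurepageajopo.
Rule 2 (pre-rhotic lowering): /i/ is a high vowel immediately before /r/, so it lowers to [e]. /u/ is a high vowel immediately before /r/, so it lowers to [o]. /riiruurepageajopo/ → rieruorepageajopo.
Rule 3 (final vowel raising): /o/ is a mid vowel in word-final position, so it raises to [u]. /rieruorepageajopo/ → rieruorepageajopu.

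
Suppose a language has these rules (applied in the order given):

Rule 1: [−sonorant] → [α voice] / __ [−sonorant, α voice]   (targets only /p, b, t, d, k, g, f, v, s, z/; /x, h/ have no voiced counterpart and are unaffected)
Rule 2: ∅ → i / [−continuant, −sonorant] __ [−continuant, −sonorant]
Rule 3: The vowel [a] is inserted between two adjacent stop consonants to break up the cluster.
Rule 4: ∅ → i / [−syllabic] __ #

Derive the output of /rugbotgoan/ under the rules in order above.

Rule 1 (regressive voicing assimilation): /t/ precedes the voiced obstruent /g/, so it voices to [d] by assimilation. /rugbotgoan/ → rugbodgoan.
Rule 2 (stop-cluster i-epenthesis): /g/ and /b/ form a stop–stop cluster, so [i] is inserted between them. /d/ and /g/ form a stop–stop cluster, so [i] is inserted between them. /rugbodgoan/ → rugibodigoan.
Rule 3 (stop-cluster a-epenthesis): no segment meets the environment; /rugibodigoan/ is unchanged.
Rule 4 (final i-epenthesis): the form ends in the consonant /n/, so [i] is inserted word-finally. /rugibodigoan/ → rugibodigoani.

rugibodigoani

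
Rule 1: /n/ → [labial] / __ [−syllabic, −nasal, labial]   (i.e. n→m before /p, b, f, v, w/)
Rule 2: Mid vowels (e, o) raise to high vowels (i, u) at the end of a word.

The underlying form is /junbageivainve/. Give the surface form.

Rule 1 (nasal place assimilation): /n/ precedes the labial consonant /b/, so it assimilates in place to [m]. /n/ precedes the labial consonant /v/, so it assimilates in place to [m]. /junbageivainve/ → jumbageivaimve.
Rule 2 (final vowel raising): /e/ is a mid vowel in word-final position, so it raises to [i]. /jumbageivaimve/ → jumbageivaimvi.

jumbageivaimvi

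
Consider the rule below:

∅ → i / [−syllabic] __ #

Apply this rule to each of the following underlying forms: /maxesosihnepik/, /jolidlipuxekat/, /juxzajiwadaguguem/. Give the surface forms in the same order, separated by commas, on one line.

maxesosihnepiki, jolidlipuxekati, juxzajiwadaguguemi

/maxesosihnepik/: the form ends in the consonant /k/, so [i] is inserted word-finally. → [maxesosihnepiki].
/jolidlipuxekat/: the form ends in the consonant /t/, so [i] is inserted word-finally. → [jolidlipuxekati].
/juxzajiwadaguguem/: the form ends in the consonant /m/, so [i] is inserted word-finally. → [juxzajiwadaguguemi].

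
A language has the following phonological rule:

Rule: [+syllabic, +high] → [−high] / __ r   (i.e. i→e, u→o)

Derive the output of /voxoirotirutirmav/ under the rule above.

voxoeroterutermav

/i/ is a high vowel immediately before /r/, so it lowers to [e].
/i/ is a high vowel immediately before /r/, so it lowers to [e].
/i/ is a high vowel immediately before /r/, so it lowers to [e].
The other instance of /u/ does not occur in the required environment and remains unchanged.
Surface form: [voxoeroterutermav].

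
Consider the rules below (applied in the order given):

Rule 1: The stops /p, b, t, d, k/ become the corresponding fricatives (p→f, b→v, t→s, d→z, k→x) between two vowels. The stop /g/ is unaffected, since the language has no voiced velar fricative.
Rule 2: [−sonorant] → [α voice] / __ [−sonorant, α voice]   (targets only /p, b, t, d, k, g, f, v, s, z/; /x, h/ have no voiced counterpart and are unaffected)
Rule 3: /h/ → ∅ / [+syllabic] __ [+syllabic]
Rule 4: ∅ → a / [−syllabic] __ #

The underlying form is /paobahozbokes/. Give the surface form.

Rule 1 (intervocalic spirantization): /b/ is a stop between vowels /o/ and /a/, so it spirantizes to the fricative [v]. /k/ is a stop between vowels /o/ and /e/, so it spirantizes to the fricative [x]. /paobahozbokes/ → paovahozboxes.
Rule 2 (regressive voicing assimilation): no segment meets the environment; /paovahozboxes/ is unchanged.
Rule 3 (intervocalic h-deletion): /h/ occurs between vowels /a/ and /o/, so it deletes. /paovahozboxes/ → paovaozboxes.
Rule 4 (final a-epenthesis): the form ends in the consonant /s/, so [a] is inserted word-finally. /paovaozboxes/ → paovaozboxesa.

paovaozboxesa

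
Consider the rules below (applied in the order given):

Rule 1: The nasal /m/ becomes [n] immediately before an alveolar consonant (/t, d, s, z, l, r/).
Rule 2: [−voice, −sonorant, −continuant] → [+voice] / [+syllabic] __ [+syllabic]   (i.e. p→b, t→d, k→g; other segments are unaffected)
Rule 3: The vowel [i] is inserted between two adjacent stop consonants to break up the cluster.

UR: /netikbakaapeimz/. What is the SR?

Rule 1 (nasal place assimilation): /m/ precedes the alveolar consonant /z/, so it assimilates in place to [n]. /netikbakaapeimz/ → netikbakaapeinz.
Rule 2 (intervocalic voicing): /t/ is a voiceless stop between vowels /e/ and /i/, so it voices to [d]. /k/ is a voiceless stop between vowels /a/ and /a/, so it voices to [g]. /p/ is a voiceless stop between vowels /a/ and /e/, so it voices to [b]. /netikbakaapeinz/ → nedikbagaabeinz.
Rule 3 (stop-cluster i-epenthesis): /k/ and /b/ form a stop–stop cluster, so [i] is inserted between them. /nedikbagaabeinz/ → nedikibagaabeinz.

nedikibagaabeinz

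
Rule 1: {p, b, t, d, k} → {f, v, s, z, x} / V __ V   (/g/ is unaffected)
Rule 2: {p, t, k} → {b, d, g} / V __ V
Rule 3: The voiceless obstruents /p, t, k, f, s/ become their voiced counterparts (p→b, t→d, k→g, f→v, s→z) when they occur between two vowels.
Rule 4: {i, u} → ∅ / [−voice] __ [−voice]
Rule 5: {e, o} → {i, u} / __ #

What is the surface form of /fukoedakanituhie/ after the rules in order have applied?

Rule 1 (intervocalic spirantization): /k/ is a stop between vowels /u/ and /o/, so it spirantizes to the fricative [x]. /d/ is a stop between vowels /e/ and /a/, so it spirantizes to the fricative [z]. /k/ is a stop between vowels /a/ and /a/, so it spirantizes to the fricative [x]. /t/ is a stop between vowels /i/ and /u/, so it spirantizes to the fricative [s]. /fukoedakanituhie/ → fuxoezaxanisuhie.
Rule 2 (intervocalic voicing): no segment meets the environment; /fuxoezaxanisuhie/ is unchanged.
Rule 3 (intervocalic voicing): /s/ is a voiceless obstruent between vowels /i/ and /u/, so it voices to [z]. /fuxoezaxanisuhie/ → fuxoezaxanizuhie.
Rule 4 (high vowel syncope): /u/ is a high vowel flanked by voiceless consonants /f/ and /x/, so it deletes. /fuxoezaxanizuhie/ → fxoezaxanizuhie.
Rule 5 (final vowel raising): /e/ is a mid vowel in word-final position, so it raises to [i]. /fxoezaxanizuhie/ → fxoezaxanizuhii.

fxoezaxanizuhii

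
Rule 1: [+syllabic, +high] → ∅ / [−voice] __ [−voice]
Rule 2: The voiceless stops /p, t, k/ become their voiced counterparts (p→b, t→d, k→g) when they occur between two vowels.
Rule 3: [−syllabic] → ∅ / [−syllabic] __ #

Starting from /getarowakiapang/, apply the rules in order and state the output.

Rule 1 (high vowel syncope): no segment meets the environment; /getarowakiapang/ is unchanged.
Rule 2 (intervocalic voicing): /t/ is a voiceless stop between vowels /e/ and /a/, so it voices to [d]. /k/ is a voiceless stop between vowels /a/ and /i/, so it voices to [g]. /p/ is a voiceless stop between vowels /a/ and /a/, so it voices to [b]. /getarowakiapang/ → gedarowagiabang.
Rule 3 (final cluster simplification): /g/ is the second consonant of a word-final cluster /ng/, so it deletes. /gedarowagiabang/ → gedarowagiaban.

gedarowagiaban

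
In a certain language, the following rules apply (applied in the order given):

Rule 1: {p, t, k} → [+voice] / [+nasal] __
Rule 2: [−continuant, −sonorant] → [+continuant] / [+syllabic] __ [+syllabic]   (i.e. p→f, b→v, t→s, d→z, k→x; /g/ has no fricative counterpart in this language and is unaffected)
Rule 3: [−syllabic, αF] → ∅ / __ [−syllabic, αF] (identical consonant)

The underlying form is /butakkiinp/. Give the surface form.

Rule 1 (post-nasal voicing): /p/ is a voiceless stop immediately after the nasal /n/, so it voices to [b]. /butakkiinp/ → butakkiinb.
Rule 2 (intervocalic spirantization): /t/ is a stop between vowels /u/ and /a/, so it spirantizes to the fricative [s]. /butakkiinb/ → busakkiinb.
Rule 3 (degemination): /kk/ is a geminate; the first /k/ deletes. /busakkiinb/ → busakiinb.

busakiinb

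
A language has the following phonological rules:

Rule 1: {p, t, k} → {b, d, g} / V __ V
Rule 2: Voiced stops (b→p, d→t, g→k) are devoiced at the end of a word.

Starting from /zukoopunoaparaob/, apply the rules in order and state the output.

zugoobunoabaraop

Rule 1 (intervocalic voicing): /k/ is a voiceless stop between vowels /u/ and /o/, so it voices to [g]. /p/ is a voiceless stop between vowels /o/ and /u/, so it voices to [b]. /p/ is a voiceless stop between vowels /a/ and /a/, so it voices to [b]. /zukoopunoaparaob/ → zugoobunoabaraob.
Rule 2 (final devoicing): /b/ is a voiced stop in word-final position, so it devoices to [p]. /zugoobunoabaraob/ → zugoobunoabaraop.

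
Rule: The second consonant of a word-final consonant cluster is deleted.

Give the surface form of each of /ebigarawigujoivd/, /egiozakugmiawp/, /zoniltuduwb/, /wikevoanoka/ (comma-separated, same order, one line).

ebigarawigujoiv, egiozakugmiaw, zoniltuduw, wikevoanoka

/ebigarawigujoivd/: /d/ is the second consonant of a word-final cluster /vd/, so it deletes. → [ebigarawigujoiv].
/egiozakugmiawp/: /p/ is the second consonant of a word-final cluster /wp/, so it deletes. → [egiozakugmiaw].
/zoniltuduwb/: /b/ is the second consonant of a word-final cluster /wb/, so it deletes. → [zoniltuduw].
/wikevoanoka/: the rule's environment is not met; surfaces unchanged as [wikevoanoka].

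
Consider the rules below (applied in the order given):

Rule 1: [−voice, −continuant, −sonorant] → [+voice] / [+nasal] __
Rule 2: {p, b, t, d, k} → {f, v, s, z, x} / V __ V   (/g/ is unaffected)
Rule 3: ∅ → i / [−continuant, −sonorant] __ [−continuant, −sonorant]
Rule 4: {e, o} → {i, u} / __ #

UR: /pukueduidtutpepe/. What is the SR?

Rule 1 (post-nasal voicing): no segment meets the environment; /pukueduidtutpepe/ is unchanged.
Rule 2 (intervocalic spirantization): /k/ is a stop between vowels /u/ and /u/, so it spirantizes to the fricative [x]. /d/ is a stop between vowels /e/ and /u/, so it spirantizes to the fricative [z]. /p/ is a stop between vowels /e/ and /e/, so it spirantizes to the fricative [f]. /pukueduidtutpepe/ → puxuezuidtutpefe.
Rule 3 (stop-cluster i-epenthesis): /d/ and /t/ form a stop–stop cluster, so [i] is inserted between them. /t/ and /p/ form a stop–stop cluster, so [i] is inserted between them. /puxuezuidtutpefe/ → puxuezuiditutipefe.
Rule 4 (final vowel raising): /e/ is a mid vowel in word-final position, so it raises to [i]. /puxuezuiditutipefe/ → puxuezuiditutipefi.

puxuezuiditutipefi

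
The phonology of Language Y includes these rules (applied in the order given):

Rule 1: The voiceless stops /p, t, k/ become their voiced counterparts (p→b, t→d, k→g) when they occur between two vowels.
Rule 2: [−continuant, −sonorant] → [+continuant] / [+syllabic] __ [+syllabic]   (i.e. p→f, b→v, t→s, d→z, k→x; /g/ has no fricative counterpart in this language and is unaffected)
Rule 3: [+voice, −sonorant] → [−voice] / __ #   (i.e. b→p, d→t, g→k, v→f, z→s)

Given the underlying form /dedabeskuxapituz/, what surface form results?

dezaveskuxavizus

Rule 1 (intervocalic voicing): /p/ is a voiceless stop between vowels /a/ and /i/, so it voices to [b]. /t/ is a voiceless stop between vowels /i/ and /u/, so it voices to [d]. /dedabeskuxapituz/ → dedabeskuxabiduz.
Rule 2 (intervocalic spirantization): /d/ is a stop between vowels /e/ and /a/, so it spirantizes to the fricative [z]. /b/ is a stop between vowels /a/ and /e/, so it spirantizes to the fricative [v]. /b/ is a stop between vowels /a/ and /i/, so it spirantizes to the fricative [v]. /d/ is a stop between vowels /i/ and /u/, so it spirantizes to the fricative [z]. /dedabeskuxabiduz/ → dezaveskuxavizuz.
Rule 3 (final devoicing): /z/ is a voiced obstruent in word-final position, so it devoices to [s]. /dezaveskuxavizuz/ → dezaveskuxavizus.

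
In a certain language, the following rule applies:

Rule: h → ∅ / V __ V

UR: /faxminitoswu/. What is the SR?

faxminitoswu

No segment of /faxminitoswu/ meets the structural description of the rule, so the form surfaces unchanged.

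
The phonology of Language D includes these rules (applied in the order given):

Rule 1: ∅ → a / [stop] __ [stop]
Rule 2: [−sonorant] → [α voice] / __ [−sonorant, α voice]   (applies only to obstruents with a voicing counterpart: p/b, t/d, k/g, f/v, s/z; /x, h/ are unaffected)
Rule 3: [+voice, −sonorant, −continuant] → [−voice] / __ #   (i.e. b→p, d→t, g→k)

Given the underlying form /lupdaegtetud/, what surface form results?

lupadaegatetut

Rule 1 (stop-cluster a-epenthesis): /p/ and /d/ form a stop–stop cluster, so [a] is inserted between them. /g/ and /t/ form a stop–stop cluster, so [a] is inserted between them. /lupdaegtetud/ → lupadaegatetud.
Rule 2 (regressive voicing assimilation): no segment meets the environment; /lupadaegatetud/ is unchanged.
Rule 3 (final devoicing): /d/ is a voiced stop in word-final position, so it devoices to [t]. /lupadaegatetud/ → lupadaegatetut.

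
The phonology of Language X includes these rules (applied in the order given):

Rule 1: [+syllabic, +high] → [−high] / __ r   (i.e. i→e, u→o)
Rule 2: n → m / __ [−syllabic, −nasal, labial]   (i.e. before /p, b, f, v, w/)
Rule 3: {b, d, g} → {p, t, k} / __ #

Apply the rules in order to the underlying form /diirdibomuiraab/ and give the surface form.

Rule 1 (pre-rhotic lowering): /i/ is a high vowel immediately before /r/, so it lowers to [e]. /i/ is a high vowel immediately before /r/, so it lowers to [e]. /diirdibomuiraab/ → dierdibomueraab.
Rule 2 (nasal place assimilation): no segment meets the environment; /dierdibomueraab/ is unchanged.
Rule 3 (final devoicing): /b/ is a voiced stop in word-final position, so it devoices to [p]. /dierdibomueraab/ → dierdibomueraap.

dierdibomueraap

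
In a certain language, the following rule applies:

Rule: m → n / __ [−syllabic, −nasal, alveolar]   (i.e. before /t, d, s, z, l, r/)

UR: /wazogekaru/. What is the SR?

wazogekaru

No segment of /wazogekaru/ meets the structural description of the rule, so the form surfaces unchanged.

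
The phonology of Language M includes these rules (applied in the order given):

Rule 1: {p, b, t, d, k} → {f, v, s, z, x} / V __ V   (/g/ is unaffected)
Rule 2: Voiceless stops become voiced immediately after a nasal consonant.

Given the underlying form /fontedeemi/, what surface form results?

Rule 1 (intervocalic spirantization): /d/ is a stop between vowels /e/ and /e/, so it spirantizes to the fricative [z]. /fontedeemi/ → fontezeemi.
Rule 2 (post-nasal voicing): /t/ is a voiceless stop immediately after the nasal /n/, so it voices to [d]. /fontezeemi/ → fondezeemi.

fondezeemi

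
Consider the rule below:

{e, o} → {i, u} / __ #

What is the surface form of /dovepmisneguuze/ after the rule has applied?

/e/ is a mid vowel in word-final position, so it raises to [i].
The other instances of /o/, /e/ do not occur in the required environment and remain unchanged.
Surface form: [dovepmisneguuzi].

dovepmisneguuzi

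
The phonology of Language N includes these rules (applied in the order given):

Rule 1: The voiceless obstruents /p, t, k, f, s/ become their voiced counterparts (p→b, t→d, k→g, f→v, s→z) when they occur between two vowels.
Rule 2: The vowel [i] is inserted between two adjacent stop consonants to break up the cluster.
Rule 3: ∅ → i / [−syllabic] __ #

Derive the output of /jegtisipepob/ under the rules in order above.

Rule 1 (intervocalic voicing): /s/ is a voiceless obstruent between vowels /i/ and /i/, so it voices to [z]. /p/ is a voiceless obstruent between vowels /i/ and /e/, so it voices to [b]. /p/ is a voiceless obstruent between vowels /e/ and /o/, so it voices to [b]. /jegtisipepob/ → jegtizibebob.
Rule 2 (stop-cluster i-epenthesis): /g/ and /t/ form a stop–stop cluster, so [i] is inserted between them. /jegtizibebob/ → jegitizibebob.
Rule 3 (final i-epenthesis): the form ends in the consonant /b/, so [i] is inserted word-finally. /jegitizibebob/ → jegitizibebobi.

jegitizibebobi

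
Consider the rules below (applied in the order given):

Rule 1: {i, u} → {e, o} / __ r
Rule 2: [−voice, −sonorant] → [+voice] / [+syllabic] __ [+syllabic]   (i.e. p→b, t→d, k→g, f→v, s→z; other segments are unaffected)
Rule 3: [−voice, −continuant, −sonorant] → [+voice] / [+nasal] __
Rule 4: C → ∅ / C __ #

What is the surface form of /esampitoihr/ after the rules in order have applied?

ezambidoih

Rule 1 (pre-rhotic lowering): no segment meets the environment; /esampitoihr/ is unchanged.
Rule 2 (intervocalic voicing): /s/ is a voiceless obstruent between vowels /e/ and /a/, so it voices to [z]. /t/ is a voiceless obstruent between vowels /i/ and /o/, so it voices to [d]. /esampitoihr/ → ezampidoihr.
Rule 3 (post-nasal voicing): /p/ is a voiceless stop immediately after the nasal /m/, so it voices to [b]. /ezampidoihr/ → ezambidoihr.
Rule 4 (final cluster simplification): /r/ is the second consonant of a word-final cluster /hr/, so it deletes. /ezambidoihr/ → ezambidoih.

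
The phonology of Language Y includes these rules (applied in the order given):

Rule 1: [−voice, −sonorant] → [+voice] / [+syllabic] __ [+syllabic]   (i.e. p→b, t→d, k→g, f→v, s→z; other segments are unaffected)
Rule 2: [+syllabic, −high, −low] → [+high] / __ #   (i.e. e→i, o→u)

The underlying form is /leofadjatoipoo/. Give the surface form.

leovadjadoibou

Rule 1 (intervocalic voicing): /f/ is a voiceless obstruent between vowels /o/ and /a/, so it voices to [v]. /t/ is a voiceless obstruent between vowels /a/ and /o/, so it voices to [d]. /p/ is a voiceless obstruent between vowels /i/ and /o/, so it voices to [b]. /leofadjatoipoo/ → leovadjadoiboo.
Rule 2 (final vowel raising): /o/ is a mid vowel in word-final position, so it raises to [u]. /leovadjadoiboo/ → leovadjadoibou.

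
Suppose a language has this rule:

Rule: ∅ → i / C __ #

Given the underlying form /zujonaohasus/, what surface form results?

zujonaohasusi

the form ends in the consonant /s/, so [i] is inserted word-finally.
Surface form: [zujonaohasusi].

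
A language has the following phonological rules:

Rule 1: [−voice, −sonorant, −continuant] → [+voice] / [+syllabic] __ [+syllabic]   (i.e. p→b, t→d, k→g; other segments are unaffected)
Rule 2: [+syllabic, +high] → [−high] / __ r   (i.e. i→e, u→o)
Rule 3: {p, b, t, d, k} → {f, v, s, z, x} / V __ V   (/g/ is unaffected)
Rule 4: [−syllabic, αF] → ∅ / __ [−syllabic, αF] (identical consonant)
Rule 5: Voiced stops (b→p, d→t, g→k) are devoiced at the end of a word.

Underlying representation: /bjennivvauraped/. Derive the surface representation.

Rule 1 (intervocalic voicing): /p/ is a voiceless stop between vowels /a/ and /e/, so it voices to [b]. /bjennivvauraped/ → bjennivvaurabed.
Rule 2 (pre-rhotic lowering): /u/ is a high vowel immediately before /r/, so it lowers to [o]. /bjennivvaurabed/ → bjennivvaorabed.
Rule 3 (intervocalic spirantization): /b/ is a stop between vowels /a/ and /e/, so it spirantizes to the fricative [v]. /bjennivvaorabed/ → bjennivvaoraved.
Rule 4 (degemination): /nn/ is a geminate; the first /n/ deletes. /vv/ is a geminate; the first /v/ deletes. /bjennivvaoraved/ → bjenivaoraved.
Rule 5 (final devoicing): /d/ is a voiced stop in word-final position, so it devoices to [t]. /bjenivaoraved/ → bjenivaoravet.

bjenivaoravet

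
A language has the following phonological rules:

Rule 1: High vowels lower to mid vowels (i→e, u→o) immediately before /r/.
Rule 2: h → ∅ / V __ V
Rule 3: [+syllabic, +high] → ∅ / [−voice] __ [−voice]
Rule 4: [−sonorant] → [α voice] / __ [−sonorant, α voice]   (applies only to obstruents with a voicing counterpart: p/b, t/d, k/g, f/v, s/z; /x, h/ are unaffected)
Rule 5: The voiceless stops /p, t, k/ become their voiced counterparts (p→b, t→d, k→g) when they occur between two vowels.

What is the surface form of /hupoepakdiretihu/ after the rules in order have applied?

hpoebagderediu

Rule 1 (pre-rhotic lowering): /i/ is a high vowel immediately before /r/, so it lowers to [e]. /hupoepakdiretihu/ → hupoepakderetihu.
Rule 2 (intervocalic h-deletion): /h/ occurs between vowels /i/ and /u/, so it deletes. /hupoepakderetihu/ → hupoepakderetiu.
Rule 3 (high vowel syncope): /u/ is a high vowel flanked by voiceless consonants /h/ and /p/, so it deletes. /hupoepakderetiu/ → hpoepakderetiu.
Rule 4 (regressive voicing assimilation): /k/ precedes the voiced obstruent /d/, so it voices to [g] by assimilation. /hpoepakderetiu/ → hpoepagderetiu.
Rule 5 (intervocalic voicing): /p/ is a voiceless stop between vowels /e/ and /a/, so it voices to [b]. /t/ is a voiceless stop between vowels /e/ and /i/, so it voices to [d]. /hpoepagderetiu/ → hpoebagderediu.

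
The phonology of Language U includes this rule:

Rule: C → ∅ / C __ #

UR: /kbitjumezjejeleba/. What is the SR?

kbitjumezjejeleba

No segment of /kbitjumezjejeleba/ meets the structural description of the rule, so the form surfaces unchanged.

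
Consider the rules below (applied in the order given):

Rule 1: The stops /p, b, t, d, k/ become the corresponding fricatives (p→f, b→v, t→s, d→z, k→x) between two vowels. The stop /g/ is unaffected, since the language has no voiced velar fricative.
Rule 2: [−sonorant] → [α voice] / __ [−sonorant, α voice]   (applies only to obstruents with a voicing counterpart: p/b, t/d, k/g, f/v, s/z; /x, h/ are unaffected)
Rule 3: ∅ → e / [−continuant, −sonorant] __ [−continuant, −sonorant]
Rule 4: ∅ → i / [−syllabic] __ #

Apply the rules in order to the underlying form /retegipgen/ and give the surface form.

resegibegeni

Rule 1 (intervocalic spirantization): /t/ is a stop between vowels /e/ and /e/, so it spirantizes to the fricative [s]. /retegipgen/ → resegipgen.
Rule 2 (regressive voicing assimilation): /p/ precedes the voiced obstruent /g/, so it voices to [b] by assimilation. /resegipgen/ → resegibgen.
Rule 3 (stop-cluster e-epenthesis): /b/ and /g/ form a stop–stop cluster, so [e] is inserted between them. /resegibgen/ → resegibegen.
Rule 4 (final i-epenthesis): the form ends in the consonant /n/, so [i] is inserted word-finally. /resegibegen/ → resegibegeni.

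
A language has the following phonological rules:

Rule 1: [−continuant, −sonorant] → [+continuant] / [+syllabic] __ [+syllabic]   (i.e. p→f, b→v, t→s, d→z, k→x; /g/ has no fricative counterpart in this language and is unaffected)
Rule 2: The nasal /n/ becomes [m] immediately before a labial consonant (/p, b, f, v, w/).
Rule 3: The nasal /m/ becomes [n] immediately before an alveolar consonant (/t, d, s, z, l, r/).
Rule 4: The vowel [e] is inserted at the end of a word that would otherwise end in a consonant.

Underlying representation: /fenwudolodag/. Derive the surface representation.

femwuzolozage

Rule 1 (intervocalic spirantization): /d/ is a stop between vowels /u/ and /o/, so it spirantizes to the fricative [z]. /d/ is a stop between vowels /o/ and /a/, so it spirantizes to the fricative [z]. /fenwudolodag/ → fenwuzolozag.
Rule 2 (nasal place assimilation): /n/ precedes the labial consonant /w/, so it assimilates in place to [m]. /fenwuzolozag/ → femwuzolozag.
Rule 3 (nasal place assimilation): no segment meets the environment; /femwuzolozag/ is unchanged.
Rule 4 (final e-epenthesis): the form ends in the consonant /g/, so [e] is inserted word-finally. /femwuzolozag/ → femwuzolozage.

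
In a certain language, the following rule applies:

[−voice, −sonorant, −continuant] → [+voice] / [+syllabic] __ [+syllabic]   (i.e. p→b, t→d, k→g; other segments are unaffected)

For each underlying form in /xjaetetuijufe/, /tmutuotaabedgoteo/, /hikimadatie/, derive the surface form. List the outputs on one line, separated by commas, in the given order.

xjaededuijufe, tmuduodaabedgodeo, higimadadie

/xjaetetuijufe/: /t/ is a voiceless stop between vowels /e/ and /e/, so it voices to [d]. /t/ is a voiceless stop between vowels /e/ and /u/, so it voices to [d]. → [xjaededuijufe].
/tmutuotaabedgoteo/: /t/ is a voiceless stop between vowels /u/ and /u/, so it voices to [d]. /t/ is a voiceless stop between vowels /o/ and /a/, so it voices to [d]. /t/ is a voiceless stop between vowels /o/ and /e/, so it voices to [d]. → [tmuduodaabedgodeo].
/hikimadatie/: /k/ is a voiceless stop between vowels /i/ and /i/, so it voices to [g]. /t/ is a voiceless stop between vowels /a/ and /i/, so it voices to [d]. → [higimadadie].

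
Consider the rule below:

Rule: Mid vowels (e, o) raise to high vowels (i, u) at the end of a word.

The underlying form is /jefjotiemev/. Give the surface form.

No segment of /jefjotiemev/ meets the structural description of the rule, so the form surfaces unchanged.

jefjotiemev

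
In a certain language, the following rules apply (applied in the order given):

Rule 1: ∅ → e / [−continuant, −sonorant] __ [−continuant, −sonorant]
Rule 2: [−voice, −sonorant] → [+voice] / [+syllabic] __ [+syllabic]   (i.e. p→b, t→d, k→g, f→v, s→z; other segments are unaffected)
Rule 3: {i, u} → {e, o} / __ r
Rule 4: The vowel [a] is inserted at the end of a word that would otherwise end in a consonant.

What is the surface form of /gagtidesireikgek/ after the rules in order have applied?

gagedidezereigegeka

Rule 1 (stop-cluster e-epenthesis): /g/ and /t/ form a stop–stop cluster, so [e] is inserted between them. /k/ and /g/ form a stop–stop cluster, so [e] is inserted between them. /gagtidesireikgek/ → gagetidesireikegek.
Rule 2 (intervocalic voicing): /t/ is a voiceless obstruent between vowels /e/ and /i/, so it voices to [d]. /s/ is a voiceless obstruent between vowels /e/ and /i/, so it voices to [z]. /k/ is a voiceless obstruent between vowels /i/ and /e/, so it voices to [g]. /gagetidesireikegek/ → gagedidezireigegek.
Rule 3 (pre-rhotic lowering): /i/ is a high vowel immediately before /r/, so it lowers to [e]. /gagedidezireigegek/ → gagedidezereigegek.
Rule 4 (final a-epenthesis): the form ends in the consonant /k/, so [a] is inserted word-finally. /gagedidezereigegek/ → gagedidezereigegeka.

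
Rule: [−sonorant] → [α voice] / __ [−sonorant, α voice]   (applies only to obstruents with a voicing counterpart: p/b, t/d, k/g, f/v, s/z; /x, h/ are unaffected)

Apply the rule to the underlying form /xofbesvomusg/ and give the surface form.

/f/ precedes the voiced obstruent /b/, so it voices to [v] by assimilation.
/s/ precedes the voiced obstruent /v/, so it voices to [z] by assimilation.
/s/ precedes the voiced obstruent /g/, so it voices to [z] by assimilation.
Surface form: [xovbezvomuzg].

xovbezvomuzg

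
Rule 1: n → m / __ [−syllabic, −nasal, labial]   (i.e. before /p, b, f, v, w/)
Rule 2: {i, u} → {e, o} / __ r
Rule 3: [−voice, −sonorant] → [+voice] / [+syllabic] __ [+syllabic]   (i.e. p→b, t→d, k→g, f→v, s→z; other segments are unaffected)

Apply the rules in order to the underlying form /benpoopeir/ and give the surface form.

bempoobeer

Rule 1 (nasal place assimilation): /n/ precedes the labial consonant /p/, so it assimilates in place to [m]. /benpoopeir/ → bempoopeir.
Rule 2 (pre-rhotic lowering): /i/ is a high vowel immediately before /r/, so it lowers to [e]. /bempoopeir/ → bempoopeer.
Rule 3 (intervocalic voicing): /p/ is a voiceless obstruent between vowels /o/ and /e/, so it voices to [b]. /bempoopeer/ → bempoobeer.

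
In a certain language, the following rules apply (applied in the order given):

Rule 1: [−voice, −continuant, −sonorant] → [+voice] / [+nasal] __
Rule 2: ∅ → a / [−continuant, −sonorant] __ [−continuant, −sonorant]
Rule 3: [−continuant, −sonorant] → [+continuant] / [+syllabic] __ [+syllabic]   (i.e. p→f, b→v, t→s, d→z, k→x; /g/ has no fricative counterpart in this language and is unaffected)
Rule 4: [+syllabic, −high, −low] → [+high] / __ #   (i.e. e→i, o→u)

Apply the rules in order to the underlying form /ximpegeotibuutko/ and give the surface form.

ximbegeosivuusaxu

Rule 1 (post-nasal voicing): /p/ is a voiceless stop immediately after the nasal /m/, so it voices to [b]. /ximpegeotibuutko/ → ximbegeotibuutko.
Rule 2 (stop-cluster a-epenthesis): /t/ and /k/ form a stop–stop cluster, so [a] is inserted between them. /ximbegeotibuutko/ → ximbegeotibuutako.
Rule 3 (intervocalic spirantization): /t/ is a stop between vowels /o/ and /i/, so it spirantizes to the fricative [s]. /b/ is a stop between vowels /i/ and /u/, so it spirantizes to the fricative [v]. /t/ is a stop between vowels /u/ and /a/, so it spirantizes to the fricative [s]. /k/ is a stop between vowels /a/ and /o/, so it spirantizes to the fricative [x]. /ximbegeotibuutako/ → ximbegeosivuusaxo.
Rule 4 (final vowel raising): /o/ is a mid vowel in word-final position, so it raises to [u]. /ximbegeosivuusaxo/ → ximbegeosivuusaxu.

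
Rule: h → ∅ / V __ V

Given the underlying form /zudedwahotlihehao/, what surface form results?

zudedwaotlieao

/h/ occurs between vowels /a/ and /o/, so it deletes.
/h/ occurs between vowels /i/ and /e/, so it deletes.
/h/ occurs between vowels /e/ and /a/, so it deletes.
Surface form: [zudedwaotlieao].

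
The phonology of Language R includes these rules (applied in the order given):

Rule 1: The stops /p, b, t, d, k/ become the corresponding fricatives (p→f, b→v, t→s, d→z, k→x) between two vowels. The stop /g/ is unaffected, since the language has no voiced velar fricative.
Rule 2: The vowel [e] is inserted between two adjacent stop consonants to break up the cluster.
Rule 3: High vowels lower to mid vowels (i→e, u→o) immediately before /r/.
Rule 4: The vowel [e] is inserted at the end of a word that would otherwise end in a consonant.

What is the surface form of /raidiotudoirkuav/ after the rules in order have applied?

raiziosuzoerkuave

Rule 1 (intervocalic spirantization): /d/ is a stop between vowels /i/ and /i/, so it spirantizes to the fricative [z]. /t/ is a stop between vowels /o/ and /u/, so it spirantizes to the fricative [s]. /d/ is a stop between vowels /u/ and /o/, so it spirantizes to the fricative [z]. /raidiotudoirkuav/ → raiziosuzoirkuav.
Rule 2 (stop-cluster e-epenthesis): no segment meets the environment; /raiziosuzoirkuav/ is unchanged.
Rule 3 (pre-rhotic lowering): /i/ is a high vowel immediately before /r/, so it lowers to [e]. /raiziosuzoirkuav/ → raiziosuzoerkuav.
Rule 4 (final e-epenthesis): the form ends in the consonant /v/, so [e] is inserted word-finally. /raiziosuzoerkuav/ → raiziosuzoerkuave.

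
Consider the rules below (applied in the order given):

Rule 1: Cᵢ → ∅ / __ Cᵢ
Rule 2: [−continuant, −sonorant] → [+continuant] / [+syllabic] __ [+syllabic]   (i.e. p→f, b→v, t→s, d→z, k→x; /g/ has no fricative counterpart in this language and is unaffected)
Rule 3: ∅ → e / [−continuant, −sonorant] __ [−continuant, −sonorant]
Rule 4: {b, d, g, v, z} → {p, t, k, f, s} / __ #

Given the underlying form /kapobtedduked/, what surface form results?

Rule 1 (degemination): /dd/ is a geminate; the first /d/ deletes. /kapobtedduked/ → kapobteduked.
Rule 2 (intervocalic spirantization): /p/ is a stop between vowels /a/ and /o/, so it spirantizes to the fricative [f]. /d/ is a stop between vowels /e/ and /u/, so it spirantizes to the fricative [z]. /k/ is a stop between vowels /u/ and /e/, so it spirantizes to the fricative [x]. /kapobteduked/ → kafobtezuxed.
Rule 3 (stop-cluster e-epenthesis): /b/ and /t/ form a stop–stop cluster, so [e] is inserted between them. /kafobtezuxed/ → kafobetezuxed.
Rule 4 (final devoicing): /d/ is a voiced obstruent in word-final position, so it devoices to [t]. /kafobetezuxed/ → kafobetezuxet.

kafobetezuxet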